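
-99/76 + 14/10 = 37/380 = 0.10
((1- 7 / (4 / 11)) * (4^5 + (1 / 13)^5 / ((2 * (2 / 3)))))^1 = -111019577563 / 5940688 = -18688.00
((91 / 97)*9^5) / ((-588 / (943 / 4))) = -241293897 / 10864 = -22210.41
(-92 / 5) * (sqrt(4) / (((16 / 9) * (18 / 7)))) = -161 / 20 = -8.05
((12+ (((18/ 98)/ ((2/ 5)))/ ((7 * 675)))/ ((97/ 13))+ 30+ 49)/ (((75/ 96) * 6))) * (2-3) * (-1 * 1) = 726638744/ 37429875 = 19.41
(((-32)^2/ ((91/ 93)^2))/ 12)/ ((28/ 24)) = 4428288/ 57967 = 76.39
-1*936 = -936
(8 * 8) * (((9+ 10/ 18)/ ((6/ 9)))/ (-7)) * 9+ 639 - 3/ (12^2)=-181591/ 336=-540.45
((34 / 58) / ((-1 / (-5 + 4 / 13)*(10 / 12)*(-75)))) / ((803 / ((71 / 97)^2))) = -10455034 / 356049497375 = -0.00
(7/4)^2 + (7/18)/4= 3.16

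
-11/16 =-0.69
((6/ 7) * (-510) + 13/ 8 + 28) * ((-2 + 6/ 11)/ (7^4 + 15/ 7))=22821/ 92521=0.25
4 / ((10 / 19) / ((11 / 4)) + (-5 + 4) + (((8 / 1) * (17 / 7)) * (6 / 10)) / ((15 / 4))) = 146300 / 84121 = 1.74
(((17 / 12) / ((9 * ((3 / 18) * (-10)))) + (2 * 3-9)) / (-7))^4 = 96254442001 / 2520473760000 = 0.04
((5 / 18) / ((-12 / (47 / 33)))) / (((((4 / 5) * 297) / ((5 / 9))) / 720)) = -29375 / 529254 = -0.06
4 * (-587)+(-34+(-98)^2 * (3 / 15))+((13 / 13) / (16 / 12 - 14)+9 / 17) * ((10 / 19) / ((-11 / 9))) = -461.39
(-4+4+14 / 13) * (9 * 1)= 9.69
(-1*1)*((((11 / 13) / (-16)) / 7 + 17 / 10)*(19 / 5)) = -234099 / 36400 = -6.43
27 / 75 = 9 / 25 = 0.36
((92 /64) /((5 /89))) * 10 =2047 /8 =255.88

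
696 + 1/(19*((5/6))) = 66126/95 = 696.06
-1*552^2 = -304704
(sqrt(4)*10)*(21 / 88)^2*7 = 15435 / 1936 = 7.97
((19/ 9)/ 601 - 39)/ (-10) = 105466/ 27045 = 3.90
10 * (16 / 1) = 160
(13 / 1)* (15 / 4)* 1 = 195 / 4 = 48.75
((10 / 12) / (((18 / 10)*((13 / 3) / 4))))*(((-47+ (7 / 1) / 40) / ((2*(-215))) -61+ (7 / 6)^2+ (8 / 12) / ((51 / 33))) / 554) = -0.05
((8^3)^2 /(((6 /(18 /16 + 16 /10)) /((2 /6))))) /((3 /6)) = 3571712 /45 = 79371.38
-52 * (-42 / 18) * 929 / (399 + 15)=169078 / 621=272.27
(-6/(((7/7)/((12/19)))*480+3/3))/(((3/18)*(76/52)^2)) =-6084/274721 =-0.02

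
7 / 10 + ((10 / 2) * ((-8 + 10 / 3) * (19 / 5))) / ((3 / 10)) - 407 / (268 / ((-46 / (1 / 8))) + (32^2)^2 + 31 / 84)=-26880001403633 / 91163166210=-294.86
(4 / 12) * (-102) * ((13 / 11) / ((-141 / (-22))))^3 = -597584 / 2803221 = -0.21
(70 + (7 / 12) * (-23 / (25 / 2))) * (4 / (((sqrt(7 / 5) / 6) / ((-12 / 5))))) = -70896 * sqrt(35) / 125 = -3355.41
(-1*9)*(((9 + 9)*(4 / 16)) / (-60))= 27 / 40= 0.68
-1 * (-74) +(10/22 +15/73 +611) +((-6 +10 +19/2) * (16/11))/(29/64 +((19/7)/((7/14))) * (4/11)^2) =35803134619/50970425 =702.43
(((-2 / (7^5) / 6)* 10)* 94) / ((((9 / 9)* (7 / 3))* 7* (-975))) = 188 / 160590885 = 0.00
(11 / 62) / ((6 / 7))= 0.21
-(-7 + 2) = 5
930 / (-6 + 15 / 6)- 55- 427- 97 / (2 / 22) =-12703 / 7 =-1814.71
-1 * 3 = -3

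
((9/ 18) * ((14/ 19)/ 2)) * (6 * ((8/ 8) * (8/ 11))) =168/ 209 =0.80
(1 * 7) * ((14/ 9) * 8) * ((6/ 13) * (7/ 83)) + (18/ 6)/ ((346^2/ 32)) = 3.39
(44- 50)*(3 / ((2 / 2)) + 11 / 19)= -408 / 19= -21.47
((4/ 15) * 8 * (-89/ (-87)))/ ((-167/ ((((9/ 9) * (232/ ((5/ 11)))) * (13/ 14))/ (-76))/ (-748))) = -304633472/ 4997475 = -60.96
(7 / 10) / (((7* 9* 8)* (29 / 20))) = 1 / 1044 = 0.00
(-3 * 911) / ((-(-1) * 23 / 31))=-84723 / 23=-3683.61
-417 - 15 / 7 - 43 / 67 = -196879 / 469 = -419.78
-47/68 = -0.69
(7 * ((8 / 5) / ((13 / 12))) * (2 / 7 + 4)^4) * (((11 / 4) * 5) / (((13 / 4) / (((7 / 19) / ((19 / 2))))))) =1710720000 / 2989441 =572.25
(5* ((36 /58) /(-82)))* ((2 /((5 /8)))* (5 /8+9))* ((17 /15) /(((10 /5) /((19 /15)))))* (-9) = 223839 /29725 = 7.53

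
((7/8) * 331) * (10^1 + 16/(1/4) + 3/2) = 349867/16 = 21866.69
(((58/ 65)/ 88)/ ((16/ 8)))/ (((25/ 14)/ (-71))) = -14413/ 71500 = -0.20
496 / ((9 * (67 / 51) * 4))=2108 / 201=10.49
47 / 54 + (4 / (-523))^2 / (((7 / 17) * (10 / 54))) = 450351781 / 516969810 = 0.87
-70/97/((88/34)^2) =-10115/93896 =-0.11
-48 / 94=-24 / 47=-0.51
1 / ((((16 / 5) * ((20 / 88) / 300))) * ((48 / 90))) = 12375 / 16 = 773.44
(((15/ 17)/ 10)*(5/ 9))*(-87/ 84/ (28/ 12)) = -145/ 6664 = -0.02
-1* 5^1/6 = -5/6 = -0.83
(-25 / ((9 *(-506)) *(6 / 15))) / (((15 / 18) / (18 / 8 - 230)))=-22775 / 6072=-3.75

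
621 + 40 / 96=7457 / 12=621.42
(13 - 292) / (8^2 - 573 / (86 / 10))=11997 / 113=106.17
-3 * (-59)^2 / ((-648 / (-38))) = -66139 / 108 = -612.40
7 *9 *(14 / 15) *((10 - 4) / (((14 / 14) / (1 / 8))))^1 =441 / 10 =44.10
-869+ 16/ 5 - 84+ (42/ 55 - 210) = -63747/ 55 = -1159.04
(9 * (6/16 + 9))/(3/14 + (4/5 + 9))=23625/2804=8.43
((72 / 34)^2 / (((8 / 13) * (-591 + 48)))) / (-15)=234 / 261545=0.00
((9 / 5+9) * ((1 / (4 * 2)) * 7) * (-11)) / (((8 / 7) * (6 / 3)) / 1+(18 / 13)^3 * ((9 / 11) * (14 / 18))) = -351702351 / 13448800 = -26.15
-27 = -27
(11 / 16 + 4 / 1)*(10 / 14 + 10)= 5625 / 112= 50.22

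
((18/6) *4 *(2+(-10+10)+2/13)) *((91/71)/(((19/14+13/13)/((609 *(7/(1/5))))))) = 233953440/781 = 299556.26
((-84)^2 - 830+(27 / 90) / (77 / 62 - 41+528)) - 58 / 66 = 31092709364 / 4994715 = 6225.12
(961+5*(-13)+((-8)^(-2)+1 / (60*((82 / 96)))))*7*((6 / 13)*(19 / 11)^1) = 5000.25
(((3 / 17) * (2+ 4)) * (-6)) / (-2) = 54 / 17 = 3.18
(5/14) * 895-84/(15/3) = 21199/70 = 302.84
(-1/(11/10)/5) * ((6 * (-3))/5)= 36/55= 0.65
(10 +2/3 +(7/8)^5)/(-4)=-1098997/393216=-2.79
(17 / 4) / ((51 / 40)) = 10 / 3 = 3.33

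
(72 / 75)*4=3.84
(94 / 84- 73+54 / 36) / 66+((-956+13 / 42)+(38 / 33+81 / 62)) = -20501203 / 21483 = -954.30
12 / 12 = 1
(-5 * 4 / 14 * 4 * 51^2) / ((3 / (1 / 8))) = -4335 / 7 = -619.29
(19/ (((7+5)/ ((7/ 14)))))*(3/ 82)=19/ 656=0.03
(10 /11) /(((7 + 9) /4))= 5 /22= 0.23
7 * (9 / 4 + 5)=203 / 4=50.75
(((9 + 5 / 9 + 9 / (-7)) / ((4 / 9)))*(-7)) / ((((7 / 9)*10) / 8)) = -4689 / 35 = -133.97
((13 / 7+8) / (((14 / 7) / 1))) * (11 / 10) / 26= 759 / 3640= 0.21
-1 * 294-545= -839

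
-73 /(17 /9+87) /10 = -657 /8000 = -0.08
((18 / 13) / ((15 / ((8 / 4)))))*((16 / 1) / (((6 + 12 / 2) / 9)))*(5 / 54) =8 / 39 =0.21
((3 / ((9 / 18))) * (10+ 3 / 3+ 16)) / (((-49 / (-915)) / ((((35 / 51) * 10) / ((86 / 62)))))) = 76585500 / 5117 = 14966.88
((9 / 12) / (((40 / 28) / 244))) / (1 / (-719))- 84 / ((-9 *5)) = -2763061 / 30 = -92102.03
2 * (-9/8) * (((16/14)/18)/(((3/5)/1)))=-5/21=-0.24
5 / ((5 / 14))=14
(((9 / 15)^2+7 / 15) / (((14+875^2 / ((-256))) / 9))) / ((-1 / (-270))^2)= -182.21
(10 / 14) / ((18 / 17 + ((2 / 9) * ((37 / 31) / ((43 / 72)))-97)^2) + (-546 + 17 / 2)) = 302071130 / 3715848840781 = 0.00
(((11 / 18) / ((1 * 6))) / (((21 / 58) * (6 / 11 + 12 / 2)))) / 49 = 3509 / 4000752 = 0.00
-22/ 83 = -0.27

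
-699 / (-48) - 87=-1159 / 16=-72.44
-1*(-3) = 3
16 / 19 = 0.84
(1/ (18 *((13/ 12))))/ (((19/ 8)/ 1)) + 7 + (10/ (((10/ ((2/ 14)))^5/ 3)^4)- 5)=1195288149138227774980000000000000060021/ 591260693265304927410000000000000000000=2.02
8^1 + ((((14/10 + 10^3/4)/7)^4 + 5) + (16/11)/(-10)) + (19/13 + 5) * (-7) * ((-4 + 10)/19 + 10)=6781289533002142/4077198125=1663222.96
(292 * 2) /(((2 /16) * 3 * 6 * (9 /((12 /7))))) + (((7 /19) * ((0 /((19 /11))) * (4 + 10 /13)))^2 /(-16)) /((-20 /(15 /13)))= 9344 /189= 49.44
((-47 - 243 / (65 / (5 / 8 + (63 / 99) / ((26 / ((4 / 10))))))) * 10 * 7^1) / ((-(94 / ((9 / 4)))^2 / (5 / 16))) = 10408381011 / 16820350976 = 0.62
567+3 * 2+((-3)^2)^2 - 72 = 582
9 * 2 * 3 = 54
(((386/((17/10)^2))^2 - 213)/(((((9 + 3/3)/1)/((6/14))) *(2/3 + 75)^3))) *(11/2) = 1311703494057/136773289694020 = 0.01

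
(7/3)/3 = 7/9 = 0.78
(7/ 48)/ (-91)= -1/ 624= -0.00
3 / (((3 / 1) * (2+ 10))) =1 / 12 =0.08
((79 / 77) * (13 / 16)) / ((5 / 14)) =1027 / 440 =2.33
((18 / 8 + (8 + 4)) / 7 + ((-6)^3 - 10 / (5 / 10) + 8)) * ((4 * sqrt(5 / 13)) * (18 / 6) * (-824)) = 15640344 * sqrt(65) / 91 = 1385675.65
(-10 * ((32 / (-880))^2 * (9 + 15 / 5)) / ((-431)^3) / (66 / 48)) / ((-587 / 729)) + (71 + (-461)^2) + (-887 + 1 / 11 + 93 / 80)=211706.25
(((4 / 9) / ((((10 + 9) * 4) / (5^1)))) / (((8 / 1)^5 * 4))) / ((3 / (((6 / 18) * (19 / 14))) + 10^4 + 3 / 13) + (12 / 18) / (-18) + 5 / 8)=0.00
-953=-953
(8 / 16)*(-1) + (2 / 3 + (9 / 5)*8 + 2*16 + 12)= 1757 / 30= 58.57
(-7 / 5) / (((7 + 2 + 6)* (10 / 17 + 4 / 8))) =-238 / 2775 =-0.09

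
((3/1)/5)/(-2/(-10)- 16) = -3/79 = -0.04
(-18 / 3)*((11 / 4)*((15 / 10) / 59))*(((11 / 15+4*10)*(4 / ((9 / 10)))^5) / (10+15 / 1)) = -1376460800 / 1161297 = -1185.28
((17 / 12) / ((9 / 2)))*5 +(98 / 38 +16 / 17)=88853 / 17442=5.09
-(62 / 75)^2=-0.68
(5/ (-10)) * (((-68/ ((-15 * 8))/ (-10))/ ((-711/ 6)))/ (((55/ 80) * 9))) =-68/ 1759725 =-0.00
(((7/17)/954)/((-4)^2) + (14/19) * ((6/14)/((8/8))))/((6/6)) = 1557061/4930272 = 0.32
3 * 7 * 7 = 147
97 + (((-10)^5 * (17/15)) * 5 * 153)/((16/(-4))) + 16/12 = 65025295/3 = 21675098.33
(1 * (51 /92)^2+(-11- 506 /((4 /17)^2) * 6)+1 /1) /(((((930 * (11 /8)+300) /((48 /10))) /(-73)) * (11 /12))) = 162665755752 /12248995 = 13279.93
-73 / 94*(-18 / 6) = 219 / 94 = 2.33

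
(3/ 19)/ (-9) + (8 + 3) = 626/ 57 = 10.98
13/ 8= 1.62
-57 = -57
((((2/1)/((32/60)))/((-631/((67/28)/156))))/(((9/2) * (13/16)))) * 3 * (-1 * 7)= 335/639834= 0.00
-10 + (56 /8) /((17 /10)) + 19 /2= 123 /34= 3.62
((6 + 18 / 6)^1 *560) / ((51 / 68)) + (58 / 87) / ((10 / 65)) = 20173 / 3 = 6724.33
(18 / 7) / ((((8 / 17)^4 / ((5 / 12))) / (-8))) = -1252815 / 7168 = -174.78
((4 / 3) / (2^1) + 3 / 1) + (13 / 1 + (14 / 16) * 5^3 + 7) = 3193 / 24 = 133.04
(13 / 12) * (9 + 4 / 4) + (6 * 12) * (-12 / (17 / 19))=-97391 / 102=-954.81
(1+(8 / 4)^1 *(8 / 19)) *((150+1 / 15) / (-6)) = -46.07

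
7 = 7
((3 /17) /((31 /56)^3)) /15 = 175616 /2532235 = 0.07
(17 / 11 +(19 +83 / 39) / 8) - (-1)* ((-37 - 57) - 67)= -67273 / 429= -156.81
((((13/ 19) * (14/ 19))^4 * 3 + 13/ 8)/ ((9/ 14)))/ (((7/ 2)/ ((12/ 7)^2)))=1976952836456/ 832194589009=2.38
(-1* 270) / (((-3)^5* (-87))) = -10 / 783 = -0.01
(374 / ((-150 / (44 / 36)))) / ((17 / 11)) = -1331 / 675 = -1.97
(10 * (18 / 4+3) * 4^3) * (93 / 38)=223200 / 19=11747.37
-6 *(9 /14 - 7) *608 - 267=160467 /7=22923.86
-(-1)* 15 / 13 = 15 / 13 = 1.15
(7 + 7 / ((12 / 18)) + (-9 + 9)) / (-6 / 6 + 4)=35 / 6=5.83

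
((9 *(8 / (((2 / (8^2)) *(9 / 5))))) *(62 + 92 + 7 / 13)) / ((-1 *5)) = -514304 / 13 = -39561.85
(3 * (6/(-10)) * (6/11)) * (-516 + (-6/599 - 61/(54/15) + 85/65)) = 223556403/428285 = 521.98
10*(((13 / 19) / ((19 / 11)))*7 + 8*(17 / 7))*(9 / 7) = 5049270 / 17689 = 285.45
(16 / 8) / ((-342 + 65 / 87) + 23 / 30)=-580 / 98741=-0.01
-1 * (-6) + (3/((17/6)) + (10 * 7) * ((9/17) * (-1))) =-30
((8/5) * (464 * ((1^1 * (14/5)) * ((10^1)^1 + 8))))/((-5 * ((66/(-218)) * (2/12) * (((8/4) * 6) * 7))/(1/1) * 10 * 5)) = 1213824/34375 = 35.31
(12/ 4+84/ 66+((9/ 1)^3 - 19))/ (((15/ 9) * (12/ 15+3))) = 23571/ 209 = 112.78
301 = 301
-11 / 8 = -1.38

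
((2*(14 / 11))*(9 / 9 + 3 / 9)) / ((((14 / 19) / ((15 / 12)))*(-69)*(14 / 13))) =-1235 / 15939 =-0.08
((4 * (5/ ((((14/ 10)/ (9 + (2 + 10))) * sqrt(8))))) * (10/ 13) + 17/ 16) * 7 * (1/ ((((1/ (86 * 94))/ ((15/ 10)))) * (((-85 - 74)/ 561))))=-11904700500 * sqrt(2)/ 689 - 134919939/ 424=-24753314.66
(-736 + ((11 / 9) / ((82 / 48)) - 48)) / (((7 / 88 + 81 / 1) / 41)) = -8478272 / 21405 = -396.09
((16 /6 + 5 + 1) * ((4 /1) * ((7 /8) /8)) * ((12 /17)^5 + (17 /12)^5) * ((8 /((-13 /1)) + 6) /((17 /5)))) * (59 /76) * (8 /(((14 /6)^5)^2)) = 248258448346806675 /5414537945634019328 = 0.05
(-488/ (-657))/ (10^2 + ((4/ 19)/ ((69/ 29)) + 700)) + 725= 41635462789/ 57428151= 725.00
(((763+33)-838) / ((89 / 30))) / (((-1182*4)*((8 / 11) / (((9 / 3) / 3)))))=1155 / 280528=0.00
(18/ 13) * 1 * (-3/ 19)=-54/ 247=-0.22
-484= -484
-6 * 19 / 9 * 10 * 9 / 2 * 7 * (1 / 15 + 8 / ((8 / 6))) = -24206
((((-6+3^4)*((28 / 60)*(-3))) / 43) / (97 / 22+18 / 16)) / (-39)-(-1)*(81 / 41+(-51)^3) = -1480568989850 / 11161553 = -132649.01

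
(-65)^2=4225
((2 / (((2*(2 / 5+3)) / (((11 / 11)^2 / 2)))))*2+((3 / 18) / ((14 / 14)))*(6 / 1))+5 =107 / 17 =6.29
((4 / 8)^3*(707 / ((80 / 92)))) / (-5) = -16261 / 800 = -20.33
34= 34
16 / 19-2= -22 / 19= -1.16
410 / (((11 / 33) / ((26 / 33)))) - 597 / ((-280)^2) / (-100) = 83574406567 / 86240000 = 969.09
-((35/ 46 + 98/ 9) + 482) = -204371/ 414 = -493.65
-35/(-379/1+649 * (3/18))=42/325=0.13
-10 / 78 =-5 / 39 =-0.13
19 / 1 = 19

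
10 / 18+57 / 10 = 563 / 90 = 6.26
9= 9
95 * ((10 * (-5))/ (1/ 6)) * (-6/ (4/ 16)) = 684000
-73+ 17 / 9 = -640 / 9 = -71.11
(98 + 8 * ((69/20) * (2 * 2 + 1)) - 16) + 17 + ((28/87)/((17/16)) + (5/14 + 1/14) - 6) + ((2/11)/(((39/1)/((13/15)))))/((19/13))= 7521318386/32456655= 231.73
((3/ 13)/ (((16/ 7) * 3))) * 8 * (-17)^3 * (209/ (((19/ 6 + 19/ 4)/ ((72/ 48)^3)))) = -30642381/ 260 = -117855.31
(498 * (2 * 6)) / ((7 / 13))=77688 / 7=11098.29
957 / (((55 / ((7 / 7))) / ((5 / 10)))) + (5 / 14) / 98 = 59707 / 6860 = 8.70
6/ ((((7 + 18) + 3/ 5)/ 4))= 15/ 16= 0.94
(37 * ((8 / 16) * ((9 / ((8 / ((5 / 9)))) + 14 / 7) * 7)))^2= 29582721 / 256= 115557.50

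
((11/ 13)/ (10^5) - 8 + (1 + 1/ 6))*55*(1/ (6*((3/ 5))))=-293149637/ 2808000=-104.40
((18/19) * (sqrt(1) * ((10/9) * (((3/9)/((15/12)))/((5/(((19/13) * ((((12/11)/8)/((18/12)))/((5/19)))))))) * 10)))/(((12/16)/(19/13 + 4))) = 172672/83655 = 2.06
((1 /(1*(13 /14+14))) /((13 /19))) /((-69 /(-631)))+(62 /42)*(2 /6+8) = 2734489 /207207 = 13.20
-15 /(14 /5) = -75 /14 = -5.36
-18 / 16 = -9 / 8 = -1.12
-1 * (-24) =24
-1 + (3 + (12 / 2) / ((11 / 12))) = 94 / 11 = 8.55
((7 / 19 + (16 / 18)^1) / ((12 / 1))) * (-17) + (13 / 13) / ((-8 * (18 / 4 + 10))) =-26627 / 14877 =-1.79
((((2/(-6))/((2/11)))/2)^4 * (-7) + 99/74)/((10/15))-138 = -73350931/511488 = -143.41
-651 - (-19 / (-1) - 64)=-606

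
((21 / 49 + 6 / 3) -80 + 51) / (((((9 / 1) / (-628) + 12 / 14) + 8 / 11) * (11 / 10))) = -1168080 / 75923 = -15.39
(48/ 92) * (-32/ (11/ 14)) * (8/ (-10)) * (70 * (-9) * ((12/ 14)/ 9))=-258048/ 253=-1019.95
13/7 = 1.86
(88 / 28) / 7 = 22 / 49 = 0.45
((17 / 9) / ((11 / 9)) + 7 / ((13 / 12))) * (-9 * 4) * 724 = -29843280 / 143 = -208694.27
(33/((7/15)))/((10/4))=198/7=28.29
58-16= 42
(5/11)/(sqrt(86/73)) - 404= -404+5 * sqrt(6278)/946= -403.58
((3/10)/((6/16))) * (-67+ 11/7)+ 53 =23/35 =0.66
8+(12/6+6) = 16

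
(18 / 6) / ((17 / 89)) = 267 / 17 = 15.71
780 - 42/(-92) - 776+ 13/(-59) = 11497/2714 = 4.24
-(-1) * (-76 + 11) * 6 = -390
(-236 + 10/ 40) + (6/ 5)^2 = -23431/ 100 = -234.31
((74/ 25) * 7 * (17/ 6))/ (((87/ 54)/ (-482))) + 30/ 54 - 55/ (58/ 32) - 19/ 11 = -43547456/ 2475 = -17594.93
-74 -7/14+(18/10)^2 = -3563/50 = -71.26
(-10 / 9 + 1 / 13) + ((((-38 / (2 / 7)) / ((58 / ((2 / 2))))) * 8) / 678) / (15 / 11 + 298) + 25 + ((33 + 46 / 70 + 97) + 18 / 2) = 7230462357806 / 44189804295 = 163.62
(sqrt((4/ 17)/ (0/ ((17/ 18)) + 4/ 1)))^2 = 1/ 17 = 0.06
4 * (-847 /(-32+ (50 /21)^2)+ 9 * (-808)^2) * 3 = 204689653317 /2903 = 70509698.01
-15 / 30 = -0.50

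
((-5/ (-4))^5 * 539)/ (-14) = -240625/ 2048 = -117.49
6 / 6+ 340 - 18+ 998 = 1321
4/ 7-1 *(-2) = 18/ 7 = 2.57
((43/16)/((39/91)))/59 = 301/2832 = 0.11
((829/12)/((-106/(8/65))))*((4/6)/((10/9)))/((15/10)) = -1658/51675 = -0.03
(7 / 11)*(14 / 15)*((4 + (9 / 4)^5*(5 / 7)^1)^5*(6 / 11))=29470217235429000970421317 / 482729585058775040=61049121.80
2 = 2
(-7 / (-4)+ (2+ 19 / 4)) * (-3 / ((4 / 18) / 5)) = -2295 / 4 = -573.75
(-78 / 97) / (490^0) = -78 / 97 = -0.80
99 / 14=7.07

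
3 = 3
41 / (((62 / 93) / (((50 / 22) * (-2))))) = -3075 / 11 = -279.55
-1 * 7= -7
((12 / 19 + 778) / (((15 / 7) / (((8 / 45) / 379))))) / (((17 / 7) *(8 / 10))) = 1449812 / 16526295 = 0.09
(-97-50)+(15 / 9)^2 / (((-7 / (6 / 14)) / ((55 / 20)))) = -86711 / 588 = -147.47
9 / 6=3 / 2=1.50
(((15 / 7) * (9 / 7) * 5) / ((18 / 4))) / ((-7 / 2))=-300 / 343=-0.87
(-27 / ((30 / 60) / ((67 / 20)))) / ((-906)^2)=-201 / 912040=-0.00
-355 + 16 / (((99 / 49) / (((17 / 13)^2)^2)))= -938295881 / 2827539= -331.84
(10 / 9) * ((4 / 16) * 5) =1.39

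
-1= -1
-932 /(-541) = 932 /541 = 1.72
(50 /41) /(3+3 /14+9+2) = 0.09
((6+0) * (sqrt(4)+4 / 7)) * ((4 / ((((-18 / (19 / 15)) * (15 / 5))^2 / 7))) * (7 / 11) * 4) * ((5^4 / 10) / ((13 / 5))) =505400 / 34749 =14.54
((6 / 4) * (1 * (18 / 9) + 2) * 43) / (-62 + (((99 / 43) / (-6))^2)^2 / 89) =-1256040136992 / 301837916767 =-4.16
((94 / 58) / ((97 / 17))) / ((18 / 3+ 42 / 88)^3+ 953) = 68062016 / 293478818801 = 0.00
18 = 18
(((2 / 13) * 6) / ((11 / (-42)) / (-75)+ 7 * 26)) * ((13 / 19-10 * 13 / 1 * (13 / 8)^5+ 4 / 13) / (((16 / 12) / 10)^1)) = -422209110605625 / 7540333039616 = -55.99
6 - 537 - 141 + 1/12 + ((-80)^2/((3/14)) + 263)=117831/4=29457.75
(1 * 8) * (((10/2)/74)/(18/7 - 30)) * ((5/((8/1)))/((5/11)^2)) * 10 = -4235/7104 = -0.60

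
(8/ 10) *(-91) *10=-728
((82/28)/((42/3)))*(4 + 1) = 205/196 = 1.05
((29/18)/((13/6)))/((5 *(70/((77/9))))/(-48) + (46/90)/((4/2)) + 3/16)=-76560/42133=-1.82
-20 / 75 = -0.27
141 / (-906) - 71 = -21489 / 302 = -71.16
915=915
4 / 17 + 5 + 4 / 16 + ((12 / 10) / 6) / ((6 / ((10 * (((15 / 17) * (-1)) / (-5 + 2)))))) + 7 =151 / 12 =12.58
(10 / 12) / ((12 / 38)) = 95 / 36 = 2.64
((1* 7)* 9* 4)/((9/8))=224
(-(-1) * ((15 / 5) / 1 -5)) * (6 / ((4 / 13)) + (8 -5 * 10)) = 45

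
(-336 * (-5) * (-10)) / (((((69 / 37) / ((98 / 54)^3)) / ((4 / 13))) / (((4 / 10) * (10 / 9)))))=-390029964800 / 52966953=-7363.65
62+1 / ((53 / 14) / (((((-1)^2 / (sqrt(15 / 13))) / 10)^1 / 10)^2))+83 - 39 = 106.00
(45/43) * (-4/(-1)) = 180/43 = 4.19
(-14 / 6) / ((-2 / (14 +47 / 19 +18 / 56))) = 19.59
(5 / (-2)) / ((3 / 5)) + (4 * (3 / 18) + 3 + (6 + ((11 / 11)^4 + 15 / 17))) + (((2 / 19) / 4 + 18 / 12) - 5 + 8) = 7693 / 646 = 11.91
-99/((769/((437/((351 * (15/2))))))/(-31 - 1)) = 307648/449865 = 0.68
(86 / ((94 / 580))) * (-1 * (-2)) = 49880 / 47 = 1061.28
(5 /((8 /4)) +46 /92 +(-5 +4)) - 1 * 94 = -92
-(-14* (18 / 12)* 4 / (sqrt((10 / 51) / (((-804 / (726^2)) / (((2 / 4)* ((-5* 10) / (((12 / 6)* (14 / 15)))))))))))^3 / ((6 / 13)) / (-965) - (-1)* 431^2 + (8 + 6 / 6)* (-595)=180406 - 2275302848* sqrt(47838) / 26711818203125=180405.98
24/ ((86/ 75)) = 900/ 43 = 20.93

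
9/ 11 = 0.82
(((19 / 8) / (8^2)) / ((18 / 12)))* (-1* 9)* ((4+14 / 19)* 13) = -1755 / 128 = -13.71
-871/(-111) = 871/111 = 7.85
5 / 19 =0.26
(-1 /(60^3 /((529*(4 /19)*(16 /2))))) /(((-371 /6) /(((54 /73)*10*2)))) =12696 /12864425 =0.00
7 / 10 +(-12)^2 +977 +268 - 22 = 13677 / 10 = 1367.70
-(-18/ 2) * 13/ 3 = 39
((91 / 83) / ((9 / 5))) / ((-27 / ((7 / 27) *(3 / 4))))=-3185 / 726084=-0.00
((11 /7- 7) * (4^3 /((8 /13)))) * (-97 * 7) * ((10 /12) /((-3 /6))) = -1916720 /3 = -638906.67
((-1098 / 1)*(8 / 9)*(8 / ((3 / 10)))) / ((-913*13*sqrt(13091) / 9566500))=741760000*sqrt(13091) / 462891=183345.85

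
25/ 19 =1.32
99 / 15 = 33 / 5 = 6.60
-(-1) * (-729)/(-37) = 729/37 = 19.70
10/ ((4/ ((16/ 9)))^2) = 160/ 81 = 1.98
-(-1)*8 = 8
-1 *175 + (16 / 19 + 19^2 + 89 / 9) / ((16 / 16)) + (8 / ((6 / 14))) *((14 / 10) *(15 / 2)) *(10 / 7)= 81521 / 171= 476.73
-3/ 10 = -0.30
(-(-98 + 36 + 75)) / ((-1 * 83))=13 / 83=0.16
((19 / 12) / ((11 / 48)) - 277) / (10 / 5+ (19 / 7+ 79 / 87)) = -1809339 / 37664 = -48.04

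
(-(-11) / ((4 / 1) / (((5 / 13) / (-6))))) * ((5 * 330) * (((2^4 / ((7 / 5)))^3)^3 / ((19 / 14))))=-712843177193.58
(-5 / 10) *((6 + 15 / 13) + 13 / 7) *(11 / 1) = -4510 / 91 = -49.56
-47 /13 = -3.62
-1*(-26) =26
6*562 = 3372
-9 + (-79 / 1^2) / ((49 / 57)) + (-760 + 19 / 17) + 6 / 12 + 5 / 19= -27191329 / 31654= -859.02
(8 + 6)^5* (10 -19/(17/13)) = -41412448/17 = -2436026.35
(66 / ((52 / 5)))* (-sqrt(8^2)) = -660 / 13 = -50.77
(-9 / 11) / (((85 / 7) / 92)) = -5796 / 935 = -6.20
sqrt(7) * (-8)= -8 * sqrt(7)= -21.17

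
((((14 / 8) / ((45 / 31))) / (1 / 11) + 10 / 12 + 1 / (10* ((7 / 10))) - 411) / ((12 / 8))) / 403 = -499921 / 761670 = -0.66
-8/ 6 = -1.33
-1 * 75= -75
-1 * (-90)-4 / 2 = 88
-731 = -731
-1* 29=-29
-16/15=-1.07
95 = 95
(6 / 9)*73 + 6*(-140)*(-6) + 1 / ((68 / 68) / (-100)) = 14966 / 3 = 4988.67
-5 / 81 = -0.06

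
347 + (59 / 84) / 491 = 347.00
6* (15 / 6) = 15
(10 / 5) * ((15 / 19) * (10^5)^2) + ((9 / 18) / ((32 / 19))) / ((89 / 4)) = 427200000000361 / 27056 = 15789473684.22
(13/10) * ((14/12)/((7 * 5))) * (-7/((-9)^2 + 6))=-91/26100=-0.00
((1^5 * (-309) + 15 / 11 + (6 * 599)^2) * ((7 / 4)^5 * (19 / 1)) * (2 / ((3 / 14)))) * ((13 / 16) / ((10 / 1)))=344066535474753 / 112640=3054567964.09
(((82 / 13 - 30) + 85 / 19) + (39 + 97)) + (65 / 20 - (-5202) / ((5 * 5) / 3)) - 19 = 17914203 / 24700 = 725.27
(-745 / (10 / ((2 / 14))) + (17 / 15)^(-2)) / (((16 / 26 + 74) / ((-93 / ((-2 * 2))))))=-48252399 / 15698480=-3.07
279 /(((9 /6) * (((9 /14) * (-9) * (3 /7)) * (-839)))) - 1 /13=11029 /883467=0.01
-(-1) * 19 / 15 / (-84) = -19 / 1260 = -0.02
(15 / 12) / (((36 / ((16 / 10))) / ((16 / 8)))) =1 / 9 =0.11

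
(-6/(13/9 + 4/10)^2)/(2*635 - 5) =-0.00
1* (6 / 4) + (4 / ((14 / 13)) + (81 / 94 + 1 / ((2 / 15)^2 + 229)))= 103080496 / 16953041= 6.08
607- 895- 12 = -300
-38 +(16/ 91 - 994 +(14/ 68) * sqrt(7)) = -93896/ 91 +7 * sqrt(7)/ 34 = -1031.28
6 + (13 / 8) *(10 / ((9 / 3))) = 137 / 12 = 11.42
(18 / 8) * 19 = 171 / 4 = 42.75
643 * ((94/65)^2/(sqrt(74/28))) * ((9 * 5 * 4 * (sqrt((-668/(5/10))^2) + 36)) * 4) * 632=709414991566848 * sqrt(518)/31265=516424465543.75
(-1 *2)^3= -8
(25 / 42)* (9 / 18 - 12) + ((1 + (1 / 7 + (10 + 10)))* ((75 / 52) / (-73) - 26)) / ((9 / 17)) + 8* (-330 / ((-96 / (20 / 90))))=-27631489 / 26572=-1039.87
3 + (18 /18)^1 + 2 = 6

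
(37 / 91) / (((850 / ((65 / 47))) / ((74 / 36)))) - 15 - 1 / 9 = -15211591 / 1006740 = -15.11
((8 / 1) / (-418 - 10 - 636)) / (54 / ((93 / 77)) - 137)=31 / 380513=0.00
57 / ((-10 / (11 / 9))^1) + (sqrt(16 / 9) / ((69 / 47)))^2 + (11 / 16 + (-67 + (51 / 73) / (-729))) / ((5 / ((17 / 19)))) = -256864672159 / 14263575120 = -18.01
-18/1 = -18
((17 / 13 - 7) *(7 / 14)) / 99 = -37 / 1287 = -0.03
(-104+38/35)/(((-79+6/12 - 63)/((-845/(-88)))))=304369/43582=6.98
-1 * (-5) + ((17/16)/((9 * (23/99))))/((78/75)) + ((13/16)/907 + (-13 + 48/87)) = -1751294045/251667104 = -6.96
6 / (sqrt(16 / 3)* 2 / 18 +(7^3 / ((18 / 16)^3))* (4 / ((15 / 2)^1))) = 5761082880 / 123363425749 - 13286025* sqrt(3) / 246726851498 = 0.05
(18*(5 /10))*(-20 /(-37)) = 180 /37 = 4.86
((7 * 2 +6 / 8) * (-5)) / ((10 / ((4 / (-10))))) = 59 / 20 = 2.95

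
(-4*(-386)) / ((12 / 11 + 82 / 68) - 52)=-31.06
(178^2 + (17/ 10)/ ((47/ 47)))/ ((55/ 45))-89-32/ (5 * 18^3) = 25835.66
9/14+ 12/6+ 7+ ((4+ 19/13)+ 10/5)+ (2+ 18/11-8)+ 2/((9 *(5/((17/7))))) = 1157539/90090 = 12.85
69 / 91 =0.76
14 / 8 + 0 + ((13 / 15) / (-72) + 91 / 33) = 53407 / 11880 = 4.50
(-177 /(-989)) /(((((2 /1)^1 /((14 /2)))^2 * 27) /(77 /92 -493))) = -338247 /8464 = -39.96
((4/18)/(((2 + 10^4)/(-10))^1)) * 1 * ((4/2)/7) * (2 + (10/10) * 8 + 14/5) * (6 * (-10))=5120/105021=0.05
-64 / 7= -9.14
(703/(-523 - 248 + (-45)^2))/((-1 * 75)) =-37/4950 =-0.01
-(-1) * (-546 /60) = -91 /10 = -9.10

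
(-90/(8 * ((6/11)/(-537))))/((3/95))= 2805825/8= 350728.12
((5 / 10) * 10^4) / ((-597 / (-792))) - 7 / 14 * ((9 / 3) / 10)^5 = 263999951643 / 39800000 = 6633.16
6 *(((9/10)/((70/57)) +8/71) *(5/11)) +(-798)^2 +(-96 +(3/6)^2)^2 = 282523349807/437360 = 645974.37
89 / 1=89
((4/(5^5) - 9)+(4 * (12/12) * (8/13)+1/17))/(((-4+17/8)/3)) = 35792928/3453125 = 10.37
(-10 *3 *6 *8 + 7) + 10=-1423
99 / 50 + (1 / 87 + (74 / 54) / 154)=3015142 / 1507275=2.00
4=4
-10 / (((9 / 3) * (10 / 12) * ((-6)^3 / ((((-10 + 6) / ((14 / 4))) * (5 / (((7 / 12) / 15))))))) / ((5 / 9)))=-2000 / 1323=-1.51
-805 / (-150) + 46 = 1541 / 30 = 51.37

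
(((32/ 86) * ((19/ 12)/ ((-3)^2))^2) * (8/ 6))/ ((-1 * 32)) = -361/ 752328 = -0.00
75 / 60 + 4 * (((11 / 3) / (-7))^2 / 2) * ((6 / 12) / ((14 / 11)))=18097 / 12348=1.47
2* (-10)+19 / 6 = -16.83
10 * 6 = 60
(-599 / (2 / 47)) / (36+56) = -153.01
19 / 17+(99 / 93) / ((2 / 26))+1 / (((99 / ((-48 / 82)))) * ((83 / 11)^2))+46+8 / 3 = 9470311212 / 148850623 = 63.62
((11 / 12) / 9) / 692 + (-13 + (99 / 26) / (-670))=-4232980451 / 325475280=-13.01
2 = 2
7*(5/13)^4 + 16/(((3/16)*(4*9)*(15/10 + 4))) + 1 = 1.58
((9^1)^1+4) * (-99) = -1287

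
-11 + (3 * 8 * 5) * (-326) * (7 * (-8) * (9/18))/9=365087/3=121695.67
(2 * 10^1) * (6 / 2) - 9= 51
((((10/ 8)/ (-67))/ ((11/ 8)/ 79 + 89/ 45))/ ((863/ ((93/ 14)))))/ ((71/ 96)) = -158695200/ 1630625690491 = -0.00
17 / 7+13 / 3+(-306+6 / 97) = -609422 / 2037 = -299.18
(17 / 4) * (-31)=-527 / 4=-131.75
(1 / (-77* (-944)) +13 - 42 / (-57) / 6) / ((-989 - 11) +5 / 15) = -54370681 / 4141834928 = -0.01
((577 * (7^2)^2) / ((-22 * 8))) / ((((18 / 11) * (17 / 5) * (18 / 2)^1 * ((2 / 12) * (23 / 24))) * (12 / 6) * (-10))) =1385377 / 28152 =49.21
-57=-57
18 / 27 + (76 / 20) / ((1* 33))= 43 / 55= 0.78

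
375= 375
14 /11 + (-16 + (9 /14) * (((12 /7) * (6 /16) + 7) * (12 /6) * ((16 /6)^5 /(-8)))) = -2624822 /14553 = -180.36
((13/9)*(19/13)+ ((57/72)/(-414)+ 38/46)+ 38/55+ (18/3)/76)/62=38470937/643753440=0.06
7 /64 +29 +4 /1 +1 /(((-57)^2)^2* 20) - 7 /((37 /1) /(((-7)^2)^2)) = -421.13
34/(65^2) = 34/4225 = 0.01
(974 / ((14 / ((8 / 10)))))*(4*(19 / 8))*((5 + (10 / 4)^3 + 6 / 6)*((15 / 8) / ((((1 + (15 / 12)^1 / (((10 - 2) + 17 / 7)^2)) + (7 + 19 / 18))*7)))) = 230323446027 / 681867928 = 337.78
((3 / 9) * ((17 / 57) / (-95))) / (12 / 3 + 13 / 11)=-187 / 925965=-0.00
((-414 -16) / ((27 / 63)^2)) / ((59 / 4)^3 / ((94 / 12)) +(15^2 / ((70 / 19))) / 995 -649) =8828633408 / 902329731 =9.78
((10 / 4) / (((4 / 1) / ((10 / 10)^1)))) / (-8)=-5 / 64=-0.08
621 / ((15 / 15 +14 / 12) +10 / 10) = 196.11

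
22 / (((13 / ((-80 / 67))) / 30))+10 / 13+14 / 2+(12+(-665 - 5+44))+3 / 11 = -491268 / 737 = -666.58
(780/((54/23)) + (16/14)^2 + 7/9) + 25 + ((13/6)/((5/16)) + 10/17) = 4583512/12495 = 366.83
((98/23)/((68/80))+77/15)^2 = 3541083049/34398225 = 102.94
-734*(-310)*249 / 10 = 5665746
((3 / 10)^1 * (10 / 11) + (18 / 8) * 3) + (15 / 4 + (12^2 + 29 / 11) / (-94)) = 433 / 47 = 9.21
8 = 8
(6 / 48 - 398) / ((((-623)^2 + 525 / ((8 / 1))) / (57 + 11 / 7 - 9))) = -1104501 / 21738899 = -0.05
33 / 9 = 11 / 3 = 3.67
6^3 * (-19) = -4104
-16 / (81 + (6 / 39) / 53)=-11024 / 55811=-0.20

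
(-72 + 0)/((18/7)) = -28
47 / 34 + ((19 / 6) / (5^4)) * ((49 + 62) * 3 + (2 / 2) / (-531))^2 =10123772171057 / 17975013750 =563.21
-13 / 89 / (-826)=13 / 73514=0.00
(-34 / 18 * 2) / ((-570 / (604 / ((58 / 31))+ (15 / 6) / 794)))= 28082113 / 13124820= 2.14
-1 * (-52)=52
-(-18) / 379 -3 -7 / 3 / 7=-3736 / 1137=-3.29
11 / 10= 1.10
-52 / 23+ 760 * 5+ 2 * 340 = 102988 / 23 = 4477.74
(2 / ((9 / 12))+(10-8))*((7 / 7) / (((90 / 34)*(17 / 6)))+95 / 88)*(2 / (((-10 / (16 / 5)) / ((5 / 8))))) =-11207 / 4950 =-2.26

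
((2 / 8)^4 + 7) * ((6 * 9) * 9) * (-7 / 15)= -1016631 / 640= -1588.49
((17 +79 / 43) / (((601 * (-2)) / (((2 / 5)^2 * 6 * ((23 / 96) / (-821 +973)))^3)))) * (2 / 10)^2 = -985527 / 453778270720000000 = -0.00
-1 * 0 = 0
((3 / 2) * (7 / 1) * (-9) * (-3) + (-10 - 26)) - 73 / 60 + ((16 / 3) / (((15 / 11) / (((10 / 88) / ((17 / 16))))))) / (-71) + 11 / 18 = 17879669 / 72420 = 246.89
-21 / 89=-0.24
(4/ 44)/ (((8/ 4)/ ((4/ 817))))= 2/ 8987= 0.00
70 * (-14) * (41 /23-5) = 72520 /23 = 3153.04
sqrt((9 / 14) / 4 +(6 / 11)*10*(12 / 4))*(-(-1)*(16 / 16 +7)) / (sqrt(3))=18.78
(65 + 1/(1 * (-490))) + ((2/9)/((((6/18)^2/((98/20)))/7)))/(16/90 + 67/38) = 163186771/1626310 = 100.34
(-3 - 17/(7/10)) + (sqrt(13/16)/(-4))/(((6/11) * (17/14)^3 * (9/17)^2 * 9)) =-191/7 - 3773 * sqrt(13)/148716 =-27.38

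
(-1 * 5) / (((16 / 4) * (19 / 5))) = -25 / 76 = -0.33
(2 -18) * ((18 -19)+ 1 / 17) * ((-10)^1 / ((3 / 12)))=-10240 / 17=-602.35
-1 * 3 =-3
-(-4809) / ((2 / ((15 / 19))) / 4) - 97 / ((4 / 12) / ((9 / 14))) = 1970019 / 266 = 7406.09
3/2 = 1.50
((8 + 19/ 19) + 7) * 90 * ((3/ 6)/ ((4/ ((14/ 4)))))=630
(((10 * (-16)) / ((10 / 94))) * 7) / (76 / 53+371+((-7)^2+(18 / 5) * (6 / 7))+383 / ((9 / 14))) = -10.32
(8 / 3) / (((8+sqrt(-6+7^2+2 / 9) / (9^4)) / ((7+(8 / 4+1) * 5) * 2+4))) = 396718580736 / 24794910907 - 2519424 * sqrt(389) / 24794910907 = 16.00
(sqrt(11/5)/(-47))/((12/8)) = -2* sqrt(55)/705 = -0.02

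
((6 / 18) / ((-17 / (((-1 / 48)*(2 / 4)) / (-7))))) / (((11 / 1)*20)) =-1 / 7539840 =-0.00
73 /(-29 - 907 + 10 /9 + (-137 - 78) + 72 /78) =-8541 /134429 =-0.06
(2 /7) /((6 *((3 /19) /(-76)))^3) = -752734096 /5103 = -147508.15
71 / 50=1.42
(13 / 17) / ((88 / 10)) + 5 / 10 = 439 / 748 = 0.59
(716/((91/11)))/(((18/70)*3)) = 39380/351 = 112.19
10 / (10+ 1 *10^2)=1 / 11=0.09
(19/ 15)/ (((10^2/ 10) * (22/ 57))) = 0.33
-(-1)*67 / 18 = 67 / 18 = 3.72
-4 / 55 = -0.07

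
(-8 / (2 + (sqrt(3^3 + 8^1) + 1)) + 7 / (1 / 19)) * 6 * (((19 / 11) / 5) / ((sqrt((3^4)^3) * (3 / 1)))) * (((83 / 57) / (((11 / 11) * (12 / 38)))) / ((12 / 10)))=2745557 / 5629338 - 3154 * sqrt(35) / 2814669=0.48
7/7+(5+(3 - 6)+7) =10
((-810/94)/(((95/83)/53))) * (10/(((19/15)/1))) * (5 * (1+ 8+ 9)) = -4810306500/16967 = -283509.55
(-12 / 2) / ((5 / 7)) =-42 / 5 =-8.40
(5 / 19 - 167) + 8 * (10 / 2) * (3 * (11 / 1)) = 21912 / 19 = 1153.26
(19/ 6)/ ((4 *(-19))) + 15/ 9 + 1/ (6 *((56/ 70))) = 11/ 6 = 1.83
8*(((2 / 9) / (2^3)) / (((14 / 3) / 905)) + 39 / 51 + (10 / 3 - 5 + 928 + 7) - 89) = 2428985 / 357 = 6803.88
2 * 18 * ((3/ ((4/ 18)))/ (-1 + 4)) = 162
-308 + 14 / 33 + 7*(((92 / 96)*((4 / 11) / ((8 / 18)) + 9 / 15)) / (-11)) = -308.44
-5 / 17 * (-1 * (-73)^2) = 26645 / 17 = 1567.35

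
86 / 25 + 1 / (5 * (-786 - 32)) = 70343 / 20450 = 3.44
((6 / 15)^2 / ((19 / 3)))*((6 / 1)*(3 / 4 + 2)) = 198 / 475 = 0.42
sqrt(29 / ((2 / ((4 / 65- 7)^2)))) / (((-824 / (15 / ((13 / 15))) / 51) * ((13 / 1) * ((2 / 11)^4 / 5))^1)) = -9961.09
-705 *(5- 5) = 0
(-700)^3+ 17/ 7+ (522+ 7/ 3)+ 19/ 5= -36014944291/ 105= -342999469.44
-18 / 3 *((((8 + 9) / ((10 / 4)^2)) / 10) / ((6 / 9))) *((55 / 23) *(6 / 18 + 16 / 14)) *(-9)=313038 / 4025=77.77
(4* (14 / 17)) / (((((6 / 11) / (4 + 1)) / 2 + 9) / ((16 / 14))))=1760 / 4233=0.42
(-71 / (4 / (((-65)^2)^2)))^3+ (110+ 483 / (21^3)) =-897788246197285903620846503263 / 28224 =-31809390809144200099944960.00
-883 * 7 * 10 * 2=-123620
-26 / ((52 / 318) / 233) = -37047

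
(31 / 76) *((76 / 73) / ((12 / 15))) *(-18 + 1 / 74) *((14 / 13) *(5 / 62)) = -232925 / 280904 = -0.83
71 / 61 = 1.16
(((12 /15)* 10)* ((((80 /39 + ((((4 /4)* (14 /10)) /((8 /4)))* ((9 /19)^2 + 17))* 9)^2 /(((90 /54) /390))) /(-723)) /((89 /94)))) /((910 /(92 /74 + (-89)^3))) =1188246791359725786428816 /45881667094297125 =25898073.60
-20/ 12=-5/ 3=-1.67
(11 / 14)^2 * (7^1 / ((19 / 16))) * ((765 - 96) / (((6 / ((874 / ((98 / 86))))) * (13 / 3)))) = 320234244 / 4459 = 71817.50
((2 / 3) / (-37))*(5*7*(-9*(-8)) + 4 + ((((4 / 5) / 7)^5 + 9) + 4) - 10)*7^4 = -88481852766 / 809375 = -109321.21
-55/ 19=-2.89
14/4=7/2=3.50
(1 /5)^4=1 /625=0.00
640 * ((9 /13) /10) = 576 /13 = 44.31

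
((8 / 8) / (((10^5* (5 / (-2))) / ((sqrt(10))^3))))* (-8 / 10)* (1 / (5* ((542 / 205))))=41* sqrt(10) / 16937500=0.00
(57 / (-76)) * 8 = -6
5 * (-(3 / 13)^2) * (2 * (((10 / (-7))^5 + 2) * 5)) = 29873700 / 2840383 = 10.52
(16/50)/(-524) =-0.00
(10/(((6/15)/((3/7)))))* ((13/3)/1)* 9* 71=207675/7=29667.86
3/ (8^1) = 3/ 8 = 0.38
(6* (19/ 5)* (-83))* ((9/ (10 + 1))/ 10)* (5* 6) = -4644.98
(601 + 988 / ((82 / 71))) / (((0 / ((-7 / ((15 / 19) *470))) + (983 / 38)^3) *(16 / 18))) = 3686266665 / 38944345567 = 0.09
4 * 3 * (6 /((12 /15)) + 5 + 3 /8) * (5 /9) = 515 /6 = 85.83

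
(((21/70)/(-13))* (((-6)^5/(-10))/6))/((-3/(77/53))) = 24948/17225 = 1.45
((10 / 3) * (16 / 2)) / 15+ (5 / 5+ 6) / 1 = 79 / 9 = 8.78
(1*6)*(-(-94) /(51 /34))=376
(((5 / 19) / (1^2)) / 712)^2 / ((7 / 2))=25 / 640523744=0.00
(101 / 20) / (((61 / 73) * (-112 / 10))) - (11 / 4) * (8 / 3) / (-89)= -1667983 / 3648288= -0.46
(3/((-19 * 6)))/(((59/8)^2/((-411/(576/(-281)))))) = -38497/396834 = -0.10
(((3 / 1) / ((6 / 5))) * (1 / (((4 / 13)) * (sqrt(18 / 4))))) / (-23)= -65 * sqrt(2) / 552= -0.17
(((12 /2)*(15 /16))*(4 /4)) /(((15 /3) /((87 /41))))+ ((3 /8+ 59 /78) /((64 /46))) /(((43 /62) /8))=11.77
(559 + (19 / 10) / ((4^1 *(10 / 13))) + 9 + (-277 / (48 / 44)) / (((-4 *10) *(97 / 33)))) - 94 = 476.78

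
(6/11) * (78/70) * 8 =1872/385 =4.86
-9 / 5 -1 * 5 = -34 / 5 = -6.80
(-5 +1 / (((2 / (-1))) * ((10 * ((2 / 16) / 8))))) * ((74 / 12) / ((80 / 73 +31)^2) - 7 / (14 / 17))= 5735385983 / 82344735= 69.65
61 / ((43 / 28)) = 1708 / 43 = 39.72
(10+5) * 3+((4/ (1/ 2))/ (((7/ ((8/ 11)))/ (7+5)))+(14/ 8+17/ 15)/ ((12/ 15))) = 216505/ 3696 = 58.58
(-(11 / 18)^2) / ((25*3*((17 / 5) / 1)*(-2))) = 121 / 165240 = 0.00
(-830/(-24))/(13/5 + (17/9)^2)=56025/9992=5.61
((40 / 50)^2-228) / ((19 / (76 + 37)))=-642292 / 475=-1352.19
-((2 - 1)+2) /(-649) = 3 /649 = 0.00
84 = 84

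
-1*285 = -285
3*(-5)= -15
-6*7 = -42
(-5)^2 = 25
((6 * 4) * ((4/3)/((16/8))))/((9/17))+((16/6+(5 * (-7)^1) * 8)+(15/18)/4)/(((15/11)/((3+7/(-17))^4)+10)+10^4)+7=37.19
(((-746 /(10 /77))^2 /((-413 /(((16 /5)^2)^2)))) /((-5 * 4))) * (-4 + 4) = 0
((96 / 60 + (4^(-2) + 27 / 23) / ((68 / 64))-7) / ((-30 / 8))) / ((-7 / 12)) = -132512 / 68425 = -1.94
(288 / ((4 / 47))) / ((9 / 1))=376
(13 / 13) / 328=1 / 328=0.00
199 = 199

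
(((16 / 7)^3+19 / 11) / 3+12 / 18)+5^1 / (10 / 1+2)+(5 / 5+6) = 572273 / 45276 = 12.64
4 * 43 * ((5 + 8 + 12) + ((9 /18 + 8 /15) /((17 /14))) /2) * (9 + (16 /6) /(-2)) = 25648726 /765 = 33527.75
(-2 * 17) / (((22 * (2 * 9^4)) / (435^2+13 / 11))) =-17692648 / 793881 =-22.29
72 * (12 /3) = 288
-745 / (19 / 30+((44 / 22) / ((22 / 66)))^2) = -22350 / 1099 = -20.34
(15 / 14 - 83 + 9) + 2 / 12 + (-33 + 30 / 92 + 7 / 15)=-507001 / 4830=-104.97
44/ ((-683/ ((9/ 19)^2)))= -3564/ 246563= -0.01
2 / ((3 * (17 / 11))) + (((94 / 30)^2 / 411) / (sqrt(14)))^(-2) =6105968049232 / 248863731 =24535.39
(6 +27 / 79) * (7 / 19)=3507 / 1501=2.34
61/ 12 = 5.08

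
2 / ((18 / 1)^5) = 1 / 944784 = 0.00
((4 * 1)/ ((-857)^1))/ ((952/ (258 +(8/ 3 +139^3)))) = -8057639/ 611898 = -13.17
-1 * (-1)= 1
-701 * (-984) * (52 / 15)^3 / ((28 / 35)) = 8082429056 / 225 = 35921906.92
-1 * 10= -10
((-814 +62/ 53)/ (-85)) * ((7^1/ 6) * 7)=78.10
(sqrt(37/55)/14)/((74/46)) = 23 * sqrt(2035)/28490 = 0.04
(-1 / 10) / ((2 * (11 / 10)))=-1 / 22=-0.05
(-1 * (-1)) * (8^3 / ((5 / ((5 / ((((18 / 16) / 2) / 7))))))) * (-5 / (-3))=286720 / 27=10619.26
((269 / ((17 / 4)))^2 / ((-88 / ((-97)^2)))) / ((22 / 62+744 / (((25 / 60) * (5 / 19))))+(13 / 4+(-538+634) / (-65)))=-54876078709400 / 869559941481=-63.11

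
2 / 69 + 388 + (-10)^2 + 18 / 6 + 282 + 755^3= 29695505714 / 69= 430369648.03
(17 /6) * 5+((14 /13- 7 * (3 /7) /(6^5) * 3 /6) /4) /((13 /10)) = 14.37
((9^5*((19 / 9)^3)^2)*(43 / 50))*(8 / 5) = 8091891532 / 1125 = 7192792.47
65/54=1.20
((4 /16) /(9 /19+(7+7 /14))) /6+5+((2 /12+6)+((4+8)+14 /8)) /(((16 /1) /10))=17.45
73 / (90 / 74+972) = 2701 / 36009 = 0.08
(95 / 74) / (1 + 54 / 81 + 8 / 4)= 285 / 814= 0.35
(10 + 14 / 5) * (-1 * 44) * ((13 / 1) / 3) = -36608 / 15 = -2440.53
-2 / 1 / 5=-2 / 5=-0.40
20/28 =5/7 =0.71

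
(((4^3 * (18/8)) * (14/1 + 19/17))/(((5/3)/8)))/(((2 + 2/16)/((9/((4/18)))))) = 287774208/1445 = 199151.70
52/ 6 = 26/ 3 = 8.67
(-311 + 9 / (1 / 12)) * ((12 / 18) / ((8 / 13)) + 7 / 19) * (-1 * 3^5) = 5442633 / 76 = 71613.59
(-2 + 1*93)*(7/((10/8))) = 2548/5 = 509.60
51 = 51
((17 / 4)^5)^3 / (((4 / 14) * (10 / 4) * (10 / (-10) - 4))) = -20036961360568710551 / 26843545600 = -746434977.67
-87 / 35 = -2.49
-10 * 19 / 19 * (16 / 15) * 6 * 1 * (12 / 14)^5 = -497664 / 16807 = -29.61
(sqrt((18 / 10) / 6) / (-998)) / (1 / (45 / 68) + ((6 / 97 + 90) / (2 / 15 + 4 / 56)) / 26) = -0.00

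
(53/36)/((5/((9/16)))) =53/320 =0.17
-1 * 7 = -7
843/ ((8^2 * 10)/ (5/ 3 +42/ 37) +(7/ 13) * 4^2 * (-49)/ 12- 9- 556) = -2.27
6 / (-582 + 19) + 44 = 24766 / 563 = 43.99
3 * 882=2646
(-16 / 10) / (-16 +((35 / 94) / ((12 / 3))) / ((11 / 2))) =0.10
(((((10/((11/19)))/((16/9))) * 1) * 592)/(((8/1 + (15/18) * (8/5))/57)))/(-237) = -1803195/12166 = -148.22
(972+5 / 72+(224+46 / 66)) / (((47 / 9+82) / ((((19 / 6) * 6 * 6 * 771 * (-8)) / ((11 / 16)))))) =-1332949777056 / 94985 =-14033266.06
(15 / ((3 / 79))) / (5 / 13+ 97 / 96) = 492960 / 1741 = 283.15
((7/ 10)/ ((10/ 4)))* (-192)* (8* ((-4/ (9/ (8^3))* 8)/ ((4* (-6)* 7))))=-1048576/ 225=-4660.34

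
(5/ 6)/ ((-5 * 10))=-1/ 60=-0.02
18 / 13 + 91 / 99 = 2965 / 1287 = 2.30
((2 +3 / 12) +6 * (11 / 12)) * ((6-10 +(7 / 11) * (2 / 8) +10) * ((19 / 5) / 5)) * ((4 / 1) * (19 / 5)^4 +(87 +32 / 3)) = 278850721763 / 8250000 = 33800.09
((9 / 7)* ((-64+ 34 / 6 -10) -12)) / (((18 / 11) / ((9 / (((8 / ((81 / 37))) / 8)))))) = -644193 / 518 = -1243.62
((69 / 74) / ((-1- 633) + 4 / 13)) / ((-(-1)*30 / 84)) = -2093 / 508010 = -0.00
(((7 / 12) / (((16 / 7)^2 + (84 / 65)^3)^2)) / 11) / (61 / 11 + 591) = 1267565294734375 / 777181725206288891904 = 0.00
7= 7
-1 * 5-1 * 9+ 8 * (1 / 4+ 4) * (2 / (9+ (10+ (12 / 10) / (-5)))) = -10.38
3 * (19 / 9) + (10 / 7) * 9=19.19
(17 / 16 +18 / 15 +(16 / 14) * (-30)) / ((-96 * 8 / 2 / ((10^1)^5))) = 11208125 / 1344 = 8339.38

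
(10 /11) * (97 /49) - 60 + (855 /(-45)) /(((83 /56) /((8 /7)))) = -3259134 /44737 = -72.85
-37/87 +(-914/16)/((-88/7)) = 252265/61248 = 4.12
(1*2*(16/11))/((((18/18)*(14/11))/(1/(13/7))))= 1.23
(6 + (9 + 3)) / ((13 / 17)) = 306 / 13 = 23.54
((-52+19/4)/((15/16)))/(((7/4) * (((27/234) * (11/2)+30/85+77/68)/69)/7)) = -30741984/4685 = -6561.79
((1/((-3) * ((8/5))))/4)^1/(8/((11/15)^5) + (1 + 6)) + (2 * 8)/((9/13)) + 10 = 33.11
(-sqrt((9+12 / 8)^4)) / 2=-441 / 8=-55.12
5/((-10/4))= -2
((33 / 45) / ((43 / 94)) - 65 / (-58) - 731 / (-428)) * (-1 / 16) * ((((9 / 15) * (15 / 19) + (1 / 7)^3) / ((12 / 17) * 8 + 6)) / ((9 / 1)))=-936689342513 / 743784098460480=-0.00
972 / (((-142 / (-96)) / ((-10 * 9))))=-4199040 / 71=-59141.41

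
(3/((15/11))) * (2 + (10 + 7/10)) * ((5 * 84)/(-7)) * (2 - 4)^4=-134112/5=-26822.40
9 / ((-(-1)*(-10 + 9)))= -9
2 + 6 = 8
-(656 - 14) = -642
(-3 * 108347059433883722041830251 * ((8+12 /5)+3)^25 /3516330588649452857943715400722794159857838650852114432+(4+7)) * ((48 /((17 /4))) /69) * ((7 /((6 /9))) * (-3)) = -634363315703383227600407367939343071822255785479983644752894755417443008227 /12804616802948862942457131312066805702675272826880000000000000000000000000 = -49.54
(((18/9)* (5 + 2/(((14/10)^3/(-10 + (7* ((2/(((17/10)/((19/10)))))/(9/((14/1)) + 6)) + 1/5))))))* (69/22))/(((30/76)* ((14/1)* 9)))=-412091/7669431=-0.05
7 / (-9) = -7 / 9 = -0.78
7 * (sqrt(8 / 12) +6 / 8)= 21 / 4 +7 * sqrt(6) / 3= 10.97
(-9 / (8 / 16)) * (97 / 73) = -1746 / 73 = -23.92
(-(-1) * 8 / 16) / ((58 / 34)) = 17 / 58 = 0.29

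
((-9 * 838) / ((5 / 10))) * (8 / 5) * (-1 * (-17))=-2051424 / 5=-410284.80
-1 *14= -14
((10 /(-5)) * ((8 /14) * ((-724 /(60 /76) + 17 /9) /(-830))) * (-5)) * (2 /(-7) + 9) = 10048652 /183015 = 54.91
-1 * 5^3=-125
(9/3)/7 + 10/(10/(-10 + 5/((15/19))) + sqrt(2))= -1509/329 - 605 *sqrt(2)/329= -7.19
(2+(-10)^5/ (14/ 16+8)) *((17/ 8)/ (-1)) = 6798793/ 284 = 23939.41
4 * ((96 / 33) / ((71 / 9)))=1152 / 781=1.48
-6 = -6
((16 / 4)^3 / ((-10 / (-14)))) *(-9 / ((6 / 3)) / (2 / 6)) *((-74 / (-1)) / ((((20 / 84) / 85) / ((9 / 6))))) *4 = -958656384 / 5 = -191731276.80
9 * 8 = 72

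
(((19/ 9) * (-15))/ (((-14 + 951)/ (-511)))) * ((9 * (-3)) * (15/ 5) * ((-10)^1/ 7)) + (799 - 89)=2708.35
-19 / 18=-1.06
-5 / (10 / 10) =-5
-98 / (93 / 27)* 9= -7938 / 31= -256.06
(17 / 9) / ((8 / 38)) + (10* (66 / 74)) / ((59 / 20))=942709 / 78588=12.00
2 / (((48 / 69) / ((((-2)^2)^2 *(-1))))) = -46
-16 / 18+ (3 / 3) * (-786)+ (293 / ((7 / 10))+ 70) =-18794 / 63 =-298.32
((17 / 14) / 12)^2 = 289 / 28224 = 0.01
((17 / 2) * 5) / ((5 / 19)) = 323 / 2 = 161.50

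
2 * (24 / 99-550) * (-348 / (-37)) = -4208944 / 407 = -10341.39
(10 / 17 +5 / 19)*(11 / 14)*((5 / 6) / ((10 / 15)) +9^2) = 142175 / 2584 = 55.02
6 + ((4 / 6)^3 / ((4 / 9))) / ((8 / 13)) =85 / 12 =7.08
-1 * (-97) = 97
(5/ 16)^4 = 625/ 65536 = 0.01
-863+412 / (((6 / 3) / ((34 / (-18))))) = -11269 / 9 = -1252.11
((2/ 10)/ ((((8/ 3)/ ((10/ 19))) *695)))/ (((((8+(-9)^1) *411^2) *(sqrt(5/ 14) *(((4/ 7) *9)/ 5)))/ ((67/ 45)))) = -469 *sqrt(70)/ 4818099898800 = -0.00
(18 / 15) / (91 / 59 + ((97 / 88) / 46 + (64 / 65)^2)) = 1210878240 / 2558790347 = 0.47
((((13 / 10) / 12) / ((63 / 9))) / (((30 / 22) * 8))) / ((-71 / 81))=-0.00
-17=-17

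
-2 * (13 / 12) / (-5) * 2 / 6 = 13 / 90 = 0.14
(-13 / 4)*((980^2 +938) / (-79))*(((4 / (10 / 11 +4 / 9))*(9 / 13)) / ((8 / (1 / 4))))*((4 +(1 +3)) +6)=2997932553 / 84688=35399.73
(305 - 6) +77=376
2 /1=2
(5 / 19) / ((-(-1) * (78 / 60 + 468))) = 50 / 89167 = 0.00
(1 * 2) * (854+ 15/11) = 18818/11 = 1710.73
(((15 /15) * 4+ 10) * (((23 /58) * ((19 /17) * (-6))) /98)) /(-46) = 0.01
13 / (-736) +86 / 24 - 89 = -188639 / 2208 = -85.43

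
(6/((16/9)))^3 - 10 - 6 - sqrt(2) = 11491/512 - sqrt(2) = 21.03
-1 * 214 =-214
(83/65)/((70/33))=2739/4550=0.60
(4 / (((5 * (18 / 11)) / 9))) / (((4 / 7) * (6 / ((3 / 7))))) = 0.55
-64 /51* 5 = -320 /51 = -6.27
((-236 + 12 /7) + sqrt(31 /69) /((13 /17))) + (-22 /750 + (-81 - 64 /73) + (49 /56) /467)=-226363817681 /715911000 + 17 * sqrt(2139) /897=-315.31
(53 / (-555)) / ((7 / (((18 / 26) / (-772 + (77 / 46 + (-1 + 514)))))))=7314 / 199275895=0.00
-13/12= -1.08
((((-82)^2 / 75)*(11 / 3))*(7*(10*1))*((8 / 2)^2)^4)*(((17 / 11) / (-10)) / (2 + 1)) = -52439023616 / 675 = -77687442.39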